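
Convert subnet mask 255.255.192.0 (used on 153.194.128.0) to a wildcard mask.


Subnet mask: 255.255.192.0
Wildcard = 255.255.255.255 - subnet mask
255 - 255 = 0
255 - 255 = 0
255 - 192 = 63
255 - 0 = 255
Wildcard: 0.0.63.255


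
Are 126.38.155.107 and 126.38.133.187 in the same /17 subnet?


Mask: 255.255.128.0
126.38.155.107 AND mask = 126.38.128.0
126.38.133.187 AND mask = 126.38.128.0
Yes, same subnet (126.38.128.0)


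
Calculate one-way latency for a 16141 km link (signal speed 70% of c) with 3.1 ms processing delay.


Speed = 0.7 * 3e5 km/s = 210000 km/s
Propagation delay = 16141 / 210000 = 0.0769 s = 76.8619 ms
Processing delay = 3.1 ms
Total one-way latency = 79.9619 ms


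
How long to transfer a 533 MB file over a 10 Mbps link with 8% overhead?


Effective throughput = 10 * (1 - 8/100) = 9.2 Mbps
File size in Mb = 533 * 8 = 4264 Mb
Time = 4264 / 9.2
Time = 463.4783 seconds


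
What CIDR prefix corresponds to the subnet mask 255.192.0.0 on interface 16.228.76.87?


Binary: 11111111.11000000.00000000.00000000
Count leading 1s
Prefix: /10


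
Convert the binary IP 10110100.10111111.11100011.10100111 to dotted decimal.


10110100 = 180
10111111 = 191
11100011 = 227
10100111 = 167
IP: 180.191.227.167


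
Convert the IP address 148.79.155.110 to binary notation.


148 = 10010100
79 = 01001111
155 = 10011011
110 = 01101110
Binary: 10010100.01001111.10011011.01101110


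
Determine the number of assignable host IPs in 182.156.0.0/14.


Host bits = 32 - 14 = 18
Total addresses = 2^18 = 262144
Usable = total - 2 (network and broadcast)
Usable hosts: 262142


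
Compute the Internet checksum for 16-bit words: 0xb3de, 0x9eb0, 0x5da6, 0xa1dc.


Sum all words (with carry folding):
+ 0xb3de = 0xb3de
+ 0x9eb0 = 0x528f
+ 0x5da6 = 0xb035
+ 0xa1dc = 0x5212
One's complement: ~0x5212
Checksum = 0xaded


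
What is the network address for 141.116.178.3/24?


IP:   10001101.01110100.10110010.00000011
Mask: 11111111.11111111.11111111.00000000
AND operation:
Net:  10001101.01110100.10110010.00000000
Network: 141.116.178.0/24


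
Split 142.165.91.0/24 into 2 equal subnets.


New prefix = 24 + 1 = 25
Each subnet has 128 addresses
  142.165.91.0/25
  142.165.91.128/25
Subnets: 142.165.91.0/25, 142.165.91.128/25


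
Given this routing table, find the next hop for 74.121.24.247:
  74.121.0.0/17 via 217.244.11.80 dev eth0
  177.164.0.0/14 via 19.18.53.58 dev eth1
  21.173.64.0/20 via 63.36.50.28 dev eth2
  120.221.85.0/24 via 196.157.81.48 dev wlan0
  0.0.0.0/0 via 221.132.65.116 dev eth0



Longest prefix match for 74.121.24.247:
  /17 74.121.0.0: MATCH
  /14 177.164.0.0: no
  /20 21.173.64.0: no
  /24 120.221.85.0: no
  /0 0.0.0.0: MATCH
Selected: next-hop 217.244.11.80 via eth0 (matched /17)


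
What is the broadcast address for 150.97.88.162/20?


Network: 150.97.80.0/20
Host bits = 12
Set all host bits to 1:
Broadcast: 150.97.95.255


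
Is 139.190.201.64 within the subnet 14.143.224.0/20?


Subnet network: 14.143.224.0
Test IP AND mask: 139.190.192.0
No, 139.190.201.64 is not in 14.143.224.0/20


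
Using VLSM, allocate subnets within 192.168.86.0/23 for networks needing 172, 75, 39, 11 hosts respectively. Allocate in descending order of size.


172 hosts -> /24 (254 usable): 192.168.86.0/24
75 hosts -> /25 (126 usable): 192.168.87.0/25
39 hosts -> /26 (62 usable): 192.168.87.128/26
11 hosts -> /28 (14 usable): 192.168.87.192/28
Allocation: 192.168.86.0/24 (172 hosts, 254 usable); 192.168.87.0/25 (75 hosts, 126 usable); 192.168.87.128/26 (39 hosts, 62 usable); 192.168.87.192/28 (11 hosts, 14 usable)


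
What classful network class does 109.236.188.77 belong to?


First octet: 109
Binary: 01101101
0xxxxxxx -> Class A (1-126)
Class A, default mask 255.0.0.0 (/8)


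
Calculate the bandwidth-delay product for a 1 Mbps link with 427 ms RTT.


BDP = bandwidth * RTT
= 1 Mbps * 427 ms
= 1 * 1e6 * 427 / 1000 bits
= 427000 bits
= 53375 bytes
= 52.124 KB
BDP = 427000 bits (53375 bytes)


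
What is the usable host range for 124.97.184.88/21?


Network: 124.97.184.0
Broadcast: 124.97.191.255
First usable = network + 1
Last usable = broadcast - 1
Range: 124.97.184.1 to 124.97.191.254


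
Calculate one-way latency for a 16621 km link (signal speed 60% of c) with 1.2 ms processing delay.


Speed = 0.6 * 3e5 km/s = 180000 km/s
Propagation delay = 16621 / 180000 = 0.0923 s = 92.3389 ms
Processing delay = 1.2 ms
Total one-way latency = 93.5389 ms


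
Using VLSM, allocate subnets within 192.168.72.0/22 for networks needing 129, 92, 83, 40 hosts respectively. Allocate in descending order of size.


129 hosts -> /24 (254 usable): 192.168.72.0/24
92 hosts -> /25 (126 usable): 192.168.73.0/25
83 hosts -> /25 (126 usable): 192.168.73.128/25
40 hosts -> /26 (62 usable): 192.168.74.0/26
Allocation: 192.168.72.0/24 (129 hosts, 254 usable); 192.168.73.0/25 (92 hosts, 126 usable); 192.168.73.128/25 (83 hosts, 126 usable); 192.168.74.0/26 (40 hosts, 62 usable)


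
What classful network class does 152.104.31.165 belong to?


First octet: 152
Binary: 10011000
10xxxxxx -> Class B (128-191)
Class B, default mask 255.255.0.0 (/16)


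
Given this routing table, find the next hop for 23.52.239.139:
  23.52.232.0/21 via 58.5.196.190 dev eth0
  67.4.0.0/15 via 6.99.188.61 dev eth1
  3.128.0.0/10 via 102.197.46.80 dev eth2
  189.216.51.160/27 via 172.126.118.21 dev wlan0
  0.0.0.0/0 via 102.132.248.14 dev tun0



Longest prefix match for 23.52.239.139:
  /21 23.52.232.0: MATCH
  /15 67.4.0.0: no
  /10 3.128.0.0: no
  /27 189.216.51.160: no
  /0 0.0.0.0: MATCH
Selected: next-hop 58.5.196.190 via eth0 (matched /21)


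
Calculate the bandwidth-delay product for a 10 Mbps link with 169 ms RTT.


BDP = bandwidth * RTT
= 10 Mbps * 169 ms
= 10 * 1e6 * 169 / 1000 bits
= 1690000 bits
= 211250 bytes
= 206.2988 KB
BDP = 1690000 bits (211250 bytes)


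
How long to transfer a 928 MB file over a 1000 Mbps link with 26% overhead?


Effective throughput = 1000 * (1 - 26/100) = 740 Mbps
File size in Mb = 928 * 8 = 7424 Mb
Time = 7424 / 740
Time = 10.0324 seconds


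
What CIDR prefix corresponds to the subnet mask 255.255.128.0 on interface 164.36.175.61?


Binary: 11111111.11111111.10000000.00000000
Count leading 1s
Prefix: /17


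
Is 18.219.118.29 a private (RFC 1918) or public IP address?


RFC 1918 private ranges:
  10.0.0.0/8 (10.0.0.0 - 10.255.255.255)
  172.16.0.0/12 (172.16.0.0 - 172.31.255.255)
  192.168.0.0/16 (192.168.0.0 - 192.168.255.255)
Public (not in any RFC 1918 range)


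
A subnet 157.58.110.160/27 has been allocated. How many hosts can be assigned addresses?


Host bits = 32 - 27 = 5
Total addresses = 2^5 = 32
Usable = total - 2 (network and broadcast)
Usable hosts: 30


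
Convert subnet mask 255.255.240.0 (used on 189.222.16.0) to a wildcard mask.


Subnet mask: 255.255.240.0
Wildcard = 255.255.255.255 - subnet mask
255 - 255 = 0
255 - 255 = 0
255 - 240 = 15
255 - 0 = 255
Wildcard: 0.0.15.255


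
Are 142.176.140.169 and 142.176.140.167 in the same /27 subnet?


Mask: 255.255.255.224
142.176.140.169 AND mask = 142.176.140.160
142.176.140.167 AND mask = 142.176.140.160
Yes, same subnet (142.176.140.160)


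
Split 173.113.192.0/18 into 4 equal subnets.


New prefix = 18 + 2 = 20
Each subnet has 4096 addresses
  173.113.192.0/20
  173.113.208.0/20
  173.113.224.0/20
  173.113.240.0/20
Subnets: 173.113.192.0/20, 173.113.208.0/20, 173.113.224.0/20, 173.113.240.0/20


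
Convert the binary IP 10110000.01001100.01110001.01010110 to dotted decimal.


10110000 = 176
01001100 = 76
01110001 = 113
01010110 = 86
IP: 176.76.113.86


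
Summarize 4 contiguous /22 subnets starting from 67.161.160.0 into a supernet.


Original prefix: /22
Number of subnets: 4 = 2^2
New prefix = 22 - 2 = 20
Supernet: 67.161.160.0/20


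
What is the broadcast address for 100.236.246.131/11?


Network: 100.224.0.0/11
Host bits = 21
Set all host bits to 1:
Broadcast: 100.255.255.255


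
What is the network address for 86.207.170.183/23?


IP:   01010110.11001111.10101010.10110111
Mask: 11111111.11111111.11111110.00000000
AND operation:
Net:  01010110.11001111.10101010.00000000
Network: 86.207.170.0/23


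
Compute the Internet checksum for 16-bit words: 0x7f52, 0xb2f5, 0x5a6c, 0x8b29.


Sum all words (with carry folding):
+ 0x7f52 = 0x7f52
+ 0xb2f5 = 0x3248
+ 0x5a6c = 0x8cb4
+ 0x8b29 = 0x17de
One's complement: ~0x17de
Checksum = 0xe821


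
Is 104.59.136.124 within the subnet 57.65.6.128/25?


Subnet network: 57.65.6.128
Test IP AND mask: 104.59.136.0
No, 104.59.136.124 is not in 57.65.6.128/25


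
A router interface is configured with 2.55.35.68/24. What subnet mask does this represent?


/24 means 24 network bits, 8 host bits
Binary: 11111111111111111111111100000000
Mask: 255.255.255.0


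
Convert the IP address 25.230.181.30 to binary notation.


25 = 00011001
230 = 11100110
181 = 10110101
30 = 00011110
Binary: 00011001.11100110.10110101.00011110


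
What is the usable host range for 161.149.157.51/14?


Network: 161.148.0.0
Broadcast: 161.151.255.255
First usable = network + 1
Last usable = broadcast - 1
Range: 161.148.0.1 to 161.151.255.254


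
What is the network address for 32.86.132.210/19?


IP:   00100000.01010110.10000100.11010010
Mask: 11111111.11111111.11100000.00000000
AND operation:
Net:  00100000.01010110.10000000.00000000
Network: 32.86.128.0/19


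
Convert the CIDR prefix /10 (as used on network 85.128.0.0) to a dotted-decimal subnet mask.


/10 means 10 network bits, 22 host bits
Binary: 11111111110000000000000000000000
Mask: 255.192.0.0


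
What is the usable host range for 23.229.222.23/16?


Network: 23.229.0.0
Broadcast: 23.229.255.255
First usable = network + 1
Last usable = broadcast - 1
Range: 23.229.0.1 to 23.229.255.254


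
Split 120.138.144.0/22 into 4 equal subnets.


New prefix = 22 + 2 = 24
Each subnet has 256 addresses
  120.138.144.0/24
  120.138.145.0/24
  120.138.146.0/24
  120.138.147.0/24
Subnets: 120.138.144.0/24, 120.138.145.0/24, 120.138.146.0/24, 120.138.147.0/24


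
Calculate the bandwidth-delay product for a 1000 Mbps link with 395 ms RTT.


BDP = bandwidth * RTT
= 1000 Mbps * 395 ms
= 1000 * 1e6 * 395 / 1000 bits
= 395000000 bits
= 49375000 bytes
= 48217.7734 KB
BDP = 395000000 bits (49375000 bytes)


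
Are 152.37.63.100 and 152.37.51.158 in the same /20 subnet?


Mask: 255.255.240.0
152.37.63.100 AND mask = 152.37.48.0
152.37.51.158 AND mask = 152.37.48.0
Yes, same subnet (152.37.48.0)


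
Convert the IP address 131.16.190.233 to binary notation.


131 = 10000011
16 = 00010000
190 = 10111110
233 = 11101001
Binary: 10000011.00010000.10111110.11101001


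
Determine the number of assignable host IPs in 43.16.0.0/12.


Host bits = 32 - 12 = 20
Total addresses = 2^20 = 1048576
Usable = total - 2 (network and broadcast)
Usable hosts: 1048574


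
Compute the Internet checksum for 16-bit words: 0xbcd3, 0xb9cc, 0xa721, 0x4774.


Sum all words (with carry folding):
+ 0xbcd3 = 0xbcd3
+ 0xb9cc = 0x76a0
+ 0xa721 = 0x1dc2
+ 0x4774 = 0x6536
One's complement: ~0x6536
Checksum = 0x9ac9


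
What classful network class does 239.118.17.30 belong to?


First octet: 239
Binary: 11101111
1110xxxx -> Class D (224-239)
Class D (multicast), default mask N/A


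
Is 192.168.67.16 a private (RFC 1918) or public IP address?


RFC 1918 private ranges:
  10.0.0.0/8 (10.0.0.0 - 10.255.255.255)
  172.16.0.0/12 (172.16.0.0 - 172.31.255.255)
  192.168.0.0/16 (192.168.0.0 - 192.168.255.255)
Private (in 192.168.0.0/16)


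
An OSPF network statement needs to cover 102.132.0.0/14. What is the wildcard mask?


Subnet mask: 255.252.0.0
Wildcard = 255.255.255.255 - subnet mask
255 - 255 = 0
255 - 252 = 3
255 - 0 = 255
255 - 0 = 255
Wildcard: 0.3.255.255


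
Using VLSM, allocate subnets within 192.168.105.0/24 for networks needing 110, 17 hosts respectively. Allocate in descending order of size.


110 hosts -> /25 (126 usable): 192.168.105.0/25
17 hosts -> /27 (30 usable): 192.168.105.128/27
Allocation: 192.168.105.0/25 (110 hosts, 126 usable); 192.168.105.128/27 (17 hosts, 30 usable)


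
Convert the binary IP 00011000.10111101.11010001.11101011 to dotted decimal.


00011000 = 24
10111101 = 189
11010001 = 209
11101011 = 235
IP: 24.189.209.235


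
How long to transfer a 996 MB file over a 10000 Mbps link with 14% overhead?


Effective throughput = 10000 * (1 - 14/100) = 8600 Mbps
File size in Mb = 996 * 8 = 7968 Mb
Time = 7968 / 8600
Time = 0.9265 seconds


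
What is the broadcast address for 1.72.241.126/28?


Network: 1.72.241.112/28
Host bits = 4
Set all host bits to 1:
Broadcast: 1.72.241.127


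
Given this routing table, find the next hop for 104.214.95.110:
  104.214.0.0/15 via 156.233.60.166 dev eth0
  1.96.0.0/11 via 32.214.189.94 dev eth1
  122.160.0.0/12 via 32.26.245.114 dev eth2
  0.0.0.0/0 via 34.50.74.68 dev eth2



Longest prefix match for 104.214.95.110:
  /15 104.214.0.0: MATCH
  /11 1.96.0.0: no
  /12 122.160.0.0: no
  /0 0.0.0.0: MATCH
Selected: next-hop 156.233.60.166 via eth0 (matched /15)


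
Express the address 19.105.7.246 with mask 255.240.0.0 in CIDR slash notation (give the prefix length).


Binary: 11111111.11110000.00000000.00000000
Count leading 1s
Prefix: /12


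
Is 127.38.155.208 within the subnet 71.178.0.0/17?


Subnet network: 71.178.0.0
Test IP AND mask: 127.38.128.0
No, 127.38.155.208 is not in 71.178.0.0/17


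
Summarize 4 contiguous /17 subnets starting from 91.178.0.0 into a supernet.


Original prefix: /17
Number of subnets: 4 = 2^2
New prefix = 17 - 2 = 15
Supernet: 91.178.0.0/15


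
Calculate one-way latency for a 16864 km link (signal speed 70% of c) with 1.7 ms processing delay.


Speed = 0.7 * 3e5 km/s = 210000 km/s
Propagation delay = 16864 / 210000 = 0.0803 s = 80.3048 ms
Processing delay = 1.7 ms
Total one-way latency = 82.0048 ms


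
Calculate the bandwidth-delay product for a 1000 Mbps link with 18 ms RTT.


BDP = bandwidth * RTT
= 1000 Mbps * 18 ms
= 1000 * 1e6 * 18 / 1000 bits
= 18000000 bits
= 2250000 bytes
= 2197.2656 KB
BDP = 18000000 bits (2250000 bytes)


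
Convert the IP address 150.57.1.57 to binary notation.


150 = 10010110
57 = 00111001
1 = 00000001
57 = 00111001
Binary: 10010110.00111001.00000001.00111001


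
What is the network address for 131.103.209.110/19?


IP:   10000011.01100111.11010001.01101110
Mask: 11111111.11111111.11100000.00000000
AND operation:
Net:  10000011.01100111.11000000.00000000
Network: 131.103.192.0/19


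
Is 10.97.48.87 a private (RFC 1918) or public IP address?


RFC 1918 private ranges:
  10.0.0.0/8 (10.0.0.0 - 10.255.255.255)
  172.16.0.0/12 (172.16.0.0 - 172.31.255.255)
  192.168.0.0/16 (192.168.0.0 - 192.168.255.255)
Private (in 10.0.0.0/8)


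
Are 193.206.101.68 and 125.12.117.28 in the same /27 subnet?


Mask: 255.255.255.224
193.206.101.68 AND mask = 193.206.101.64
125.12.117.28 AND mask = 125.12.117.0
No, different subnets (193.206.101.64 vs 125.12.117.0)


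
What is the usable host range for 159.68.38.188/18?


Network: 159.68.0.0
Broadcast: 159.68.63.255
First usable = network + 1
Last usable = broadcast - 1
Range: 159.68.0.1 to 159.68.63.254


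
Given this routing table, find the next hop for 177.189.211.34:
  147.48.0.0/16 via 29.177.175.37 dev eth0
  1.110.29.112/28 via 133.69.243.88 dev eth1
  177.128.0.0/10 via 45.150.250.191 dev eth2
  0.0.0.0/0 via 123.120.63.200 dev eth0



Longest prefix match for 177.189.211.34:
  /16 147.48.0.0: no
  /28 1.110.29.112: no
  /10 177.128.0.0: MATCH
  /0 0.0.0.0: MATCH
Selected: next-hop 45.150.250.191 via eth2 (matched /10)


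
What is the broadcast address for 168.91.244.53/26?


Network: 168.91.244.0/26
Host bits = 6
Set all host bits to 1:
Broadcast: 168.91.244.63


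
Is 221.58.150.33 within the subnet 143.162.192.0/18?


Subnet network: 143.162.192.0
Test IP AND mask: 221.58.128.0
No, 221.58.150.33 is not in 143.162.192.0/18


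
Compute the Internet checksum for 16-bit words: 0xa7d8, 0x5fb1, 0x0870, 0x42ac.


Sum all words (with carry folding):
+ 0xa7d8 = 0xa7d8
+ 0x5fb1 = 0x078a
+ 0x0870 = 0x0ffa
+ 0x42ac = 0x52a6
One's complement: ~0x52a6
Checksum = 0xad59


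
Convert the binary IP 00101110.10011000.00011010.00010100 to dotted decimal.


00101110 = 46
10011000 = 152
00011010 = 26
00010100 = 20
IP: 46.152.26.20


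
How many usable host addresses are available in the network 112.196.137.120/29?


Host bits = 32 - 29 = 3
Total addresses = 2^3 = 8
Usable = total - 2 (network and broadcast)
Usable hosts: 6


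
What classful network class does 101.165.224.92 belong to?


First octet: 101
Binary: 01100101
0xxxxxxx -> Class A (1-126)
Class A, default mask 255.0.0.0 (/8)


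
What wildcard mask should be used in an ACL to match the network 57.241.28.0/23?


Subnet mask: 255.255.254.0
Wildcard = 255.255.255.255 - subnet mask
255 - 255 = 0
255 - 255 = 0
255 - 254 = 1
255 - 0 = 255
Wildcard: 0.0.1.255


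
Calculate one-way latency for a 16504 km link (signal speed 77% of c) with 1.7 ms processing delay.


Speed = 0.77 * 3e5 km/s = 231000 km/s
Propagation delay = 16504 / 231000 = 0.0714 s = 71.4459 ms
Processing delay = 1.7 ms
Total one-way latency = 73.1459 ms


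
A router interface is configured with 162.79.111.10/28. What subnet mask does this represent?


/28 means 28 network bits, 4 host bits
Binary: 11111111111111111111111111110000
Mask: 255.255.255.240


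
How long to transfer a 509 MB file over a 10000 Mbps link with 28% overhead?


Effective throughput = 10000 * (1 - 28/100) = 7200 Mbps
File size in Mb = 509 * 8 = 4072 Mb
Time = 4072 / 7200
Time = 0.5656 seconds


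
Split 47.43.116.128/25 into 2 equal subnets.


New prefix = 25 + 1 = 26
Each subnet has 64 addresses
  47.43.116.128/26
  47.43.116.192/26
Subnets: 47.43.116.128/26, 47.43.116.192/26


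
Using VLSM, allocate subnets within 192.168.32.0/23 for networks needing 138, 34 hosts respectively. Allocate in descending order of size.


138 hosts -> /24 (254 usable): 192.168.32.0/24
34 hosts -> /26 (62 usable): 192.168.33.0/26
Allocation: 192.168.32.0/24 (138 hosts, 254 usable); 192.168.33.0/26 (34 hosts, 62 usable)


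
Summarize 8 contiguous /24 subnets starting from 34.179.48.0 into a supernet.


Original prefix: /24
Number of subnets: 8 = 2^3
New prefix = 24 - 3 = 21
Supernet: 34.179.48.0/21


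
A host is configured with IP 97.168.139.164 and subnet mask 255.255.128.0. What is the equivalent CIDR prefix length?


Binary: 11111111.11111111.10000000.00000000
Count leading 1s
Prefix: /17


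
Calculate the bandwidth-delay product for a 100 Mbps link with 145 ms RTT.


BDP = bandwidth * RTT
= 100 Mbps * 145 ms
= 100 * 1e6 * 145 / 1000 bits
= 14500000 bits
= 1812500 bytes
= 1770.0195 KB
BDP = 14500000 bits (1812500 bytes)


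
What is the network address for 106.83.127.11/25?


IP:   01101010.01010011.01111111.00001011
Mask: 11111111.11111111.11111111.10000000
AND operation:
Net:  01101010.01010011.01111111.00000000
Network: 106.83.127.0/25


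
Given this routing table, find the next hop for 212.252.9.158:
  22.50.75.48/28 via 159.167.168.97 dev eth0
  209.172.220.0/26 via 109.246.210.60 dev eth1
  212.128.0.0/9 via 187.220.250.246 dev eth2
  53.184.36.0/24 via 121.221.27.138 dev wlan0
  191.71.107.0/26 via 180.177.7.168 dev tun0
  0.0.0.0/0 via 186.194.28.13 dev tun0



Longest prefix match for 212.252.9.158:
  /28 22.50.75.48: no
  /26 209.172.220.0: no
  /9 212.128.0.0: MATCH
  /24 53.184.36.0: no
  /26 191.71.107.0: no
  /0 0.0.0.0: MATCH
Selected: next-hop 187.220.250.246 via eth2 (matched /9)


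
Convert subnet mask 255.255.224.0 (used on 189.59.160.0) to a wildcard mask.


Subnet mask: 255.255.224.0
Wildcard = 255.255.255.255 - subnet mask
255 - 255 = 0
255 - 255 = 0
255 - 224 = 31
255 - 0 = 255
Wildcard: 0.0.31.255


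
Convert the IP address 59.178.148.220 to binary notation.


59 = 00111011
178 = 10110010
148 = 10010100
220 = 11011100
Binary: 00111011.10110010.10010100.11011100


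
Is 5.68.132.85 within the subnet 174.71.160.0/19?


Subnet network: 174.71.160.0
Test IP AND mask: 5.68.128.0
No, 5.68.132.85 is not in 174.71.160.0/19


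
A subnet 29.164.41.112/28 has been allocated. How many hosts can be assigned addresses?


Host bits = 32 - 28 = 4
Total addresses = 2^4 = 16
Usable = total - 2 (network and broadcast)
Usable hosts: 14


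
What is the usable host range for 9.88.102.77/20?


Network: 9.88.96.0
Broadcast: 9.88.111.255
First usable = network + 1
Last usable = broadcast - 1
Range: 9.88.96.1 to 9.88.111.254


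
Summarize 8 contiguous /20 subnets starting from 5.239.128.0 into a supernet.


Original prefix: /20
Number of subnets: 8 = 2^3
New prefix = 20 - 3 = 17
Supernet: 5.239.128.0/17


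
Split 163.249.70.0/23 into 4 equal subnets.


New prefix = 23 + 2 = 25
Each subnet has 128 addresses
  163.249.70.0/25
  163.249.70.128/25
  163.249.71.0/25
  163.249.71.128/25
Subnets: 163.249.70.0/25, 163.249.70.128/25, 163.249.71.0/25, 163.249.71.128/25


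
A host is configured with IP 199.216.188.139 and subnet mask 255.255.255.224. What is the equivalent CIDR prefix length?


Binary: 11111111.11111111.11111111.11100000
Count leading 1s
Prefix: /27


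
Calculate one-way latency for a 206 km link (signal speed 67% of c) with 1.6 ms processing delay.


Speed = 0.67 * 3e5 km/s = 201000 km/s
Propagation delay = 206 / 201000 = 0.001 s = 1.0249 ms
Processing delay = 1.6 ms
Total one-way latency = 2.6249 ms


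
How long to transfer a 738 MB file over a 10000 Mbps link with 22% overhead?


Effective throughput = 10000 * (1 - 22/100) = 7800 Mbps
File size in Mb = 738 * 8 = 5904 Mb
Time = 5904 / 7800
Time = 0.7569 seconds


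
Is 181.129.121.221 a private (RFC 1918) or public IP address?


RFC 1918 private ranges:
  10.0.0.0/8 (10.0.0.0 - 10.255.255.255)
  172.16.0.0/12 (172.16.0.0 - 172.31.255.255)
  192.168.0.0/16 (192.168.0.0 - 192.168.255.255)
Public (not in any RFC 1918 range)


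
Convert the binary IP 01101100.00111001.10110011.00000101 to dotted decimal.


01101100 = 108
00111001 = 57
10110011 = 179
00000101 = 5
IP: 108.57.179.5


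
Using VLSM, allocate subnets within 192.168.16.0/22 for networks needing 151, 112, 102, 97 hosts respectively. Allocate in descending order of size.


151 hosts -> /24 (254 usable): 192.168.16.0/24
112 hosts -> /25 (126 usable): 192.168.17.0/25
102 hosts -> /25 (126 usable): 192.168.17.128/25
97 hosts -> /25 (126 usable): 192.168.18.0/25
Allocation: 192.168.16.0/24 (151 hosts, 254 usable); 192.168.17.0/25 (112 hosts, 126 usable); 192.168.17.128/25 (102 hosts, 126 usable); 192.168.18.0/25 (97 hosts, 126 usable)


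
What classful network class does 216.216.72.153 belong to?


First octet: 216
Binary: 11011000
110xxxxx -> Class C (192-223)
Class C, default mask 255.255.255.0 (/24)


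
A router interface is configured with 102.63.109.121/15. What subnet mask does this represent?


/15 means 15 network bits, 17 host bits
Binary: 11111111111111100000000000000000
Mask: 255.254.0.0


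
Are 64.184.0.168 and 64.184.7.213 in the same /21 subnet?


Mask: 255.255.248.0
64.184.0.168 AND mask = 64.184.0.0
64.184.7.213 AND mask = 64.184.0.0
Yes, same subnet (64.184.0.0)


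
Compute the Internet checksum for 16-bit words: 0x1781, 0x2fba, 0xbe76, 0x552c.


Sum all words (with carry folding):
+ 0x1781 = 0x1781
+ 0x2fba = 0x473b
+ 0xbe76 = 0x05b2
+ 0x552c = 0x5ade
One's complement: ~0x5ade
Checksum = 0xa521


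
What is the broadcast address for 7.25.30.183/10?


Network: 7.0.0.0/10
Host bits = 22
Set all host bits to 1:
Broadcast: 7.63.255.255


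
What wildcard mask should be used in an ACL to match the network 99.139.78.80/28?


Subnet mask: 255.255.255.240
Wildcard = 255.255.255.255 - subnet mask
255 - 255 = 0
255 - 255 = 0
255 - 255 = 0
255 - 240 = 15
Wildcard: 0.0.0.15


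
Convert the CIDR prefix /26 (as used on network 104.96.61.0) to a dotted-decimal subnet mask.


/26 means 26 network bits, 6 host bits
Binary: 11111111111111111111111111000000
Mask: 255.255.255.192


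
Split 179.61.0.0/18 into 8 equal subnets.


New prefix = 18 + 3 = 21
Each subnet has 2048 addresses
  179.61.0.0/21
  179.61.8.0/21
  179.61.16.0/21
  179.61.24.0/21
  179.61.32.0/21
  179.61.40.0/21
  179.61.48.0/21
  179.61.56.0/21
Subnets: 179.61.0.0/21, 179.61.8.0/21, 179.61.16.0/21, 179.61.24.0/21, 179.61.32.0/21, 179.61.40.0/21, 179.61.48.0/21, 179.61.56.0/21


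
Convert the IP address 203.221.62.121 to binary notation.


203 = 11001011
221 = 11011101
62 = 00111110
121 = 01111001
Binary: 11001011.11011101.00111110.01111001


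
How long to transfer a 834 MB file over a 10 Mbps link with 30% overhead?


Effective throughput = 10 * (1 - 30/100) = 7 Mbps
File size in Mb = 834 * 8 = 6672 Mb
Time = 6672 / 7
Time = 953.1429 seconds


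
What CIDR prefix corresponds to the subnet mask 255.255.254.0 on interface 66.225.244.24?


Binary: 11111111.11111111.11111110.00000000
Count leading 1s
Prefix: /23


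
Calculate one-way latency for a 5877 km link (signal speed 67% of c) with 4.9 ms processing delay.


Speed = 0.67 * 3e5 km/s = 201000 km/s
Propagation delay = 5877 / 201000 = 0.0292 s = 29.2388 ms
Processing delay = 4.9 ms
Total one-way latency = 34.1388 ms


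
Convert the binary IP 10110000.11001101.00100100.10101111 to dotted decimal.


10110000 = 176
11001101 = 205
00100100 = 36
10101111 = 175
IP: 176.205.36.175


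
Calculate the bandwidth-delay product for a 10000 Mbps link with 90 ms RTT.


BDP = bandwidth * RTT
= 10000 Mbps * 90 ms
= 10000 * 1e6 * 90 / 1000 bits
= 900000000 bits
= 112500000 bytes
= 109863.2812 KB
BDP = 900000000 bits (112500000 bytes)


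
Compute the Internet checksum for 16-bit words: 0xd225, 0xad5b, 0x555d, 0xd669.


Sum all words (with carry folding):
+ 0xd225 = 0xd225
+ 0xad5b = 0x7f81
+ 0x555d = 0xd4de
+ 0xd669 = 0xab48
One's complement: ~0xab48
Checksum = 0x54b7


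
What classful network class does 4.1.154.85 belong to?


First octet: 4
Binary: 00000100
0xxxxxxx -> Class A (1-126)
Class A, default mask 255.0.0.0 (/8)


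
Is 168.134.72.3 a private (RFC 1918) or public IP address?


RFC 1918 private ranges:
  10.0.0.0/8 (10.0.0.0 - 10.255.255.255)
  172.16.0.0/12 (172.16.0.0 - 172.31.255.255)
  192.168.0.0/16 (192.168.0.0 - 192.168.255.255)
Public (not in any RFC 1918 range)


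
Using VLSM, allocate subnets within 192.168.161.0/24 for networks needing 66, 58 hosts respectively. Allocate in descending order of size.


66 hosts -> /25 (126 usable): 192.168.161.0/25
58 hosts -> /26 (62 usable): 192.168.161.128/26
Allocation: 192.168.161.0/25 (66 hosts, 126 usable); 192.168.161.128/26 (58 hosts, 62 usable)


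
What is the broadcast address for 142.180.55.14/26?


Network: 142.180.55.0/26
Host bits = 6
Set all host bits to 1:
Broadcast: 142.180.55.63


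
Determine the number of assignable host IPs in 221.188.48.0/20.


Host bits = 32 - 20 = 12
Total addresses = 2^12 = 4096
Usable = total - 2 (network and broadcast)
Usable hosts: 4094


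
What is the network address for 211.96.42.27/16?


IP:   11010011.01100000.00101010.00011011
Mask: 11111111.11111111.00000000.00000000
AND operation:
Net:  11010011.01100000.00000000.00000000
Network: 211.96.0.0/16


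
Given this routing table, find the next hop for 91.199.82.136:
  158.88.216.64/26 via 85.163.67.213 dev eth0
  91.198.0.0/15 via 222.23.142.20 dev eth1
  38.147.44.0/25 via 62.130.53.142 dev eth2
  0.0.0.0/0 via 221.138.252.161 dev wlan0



Longest prefix match for 91.199.82.136:
  /26 158.88.216.64: no
  /15 91.198.0.0: MATCH
  /25 38.147.44.0: no
  /0 0.0.0.0: MATCH
Selected: next-hop 222.23.142.20 via eth1 (matched /15)


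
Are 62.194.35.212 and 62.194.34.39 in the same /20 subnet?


Mask: 255.255.240.0
62.194.35.212 AND mask = 62.194.32.0
62.194.34.39 AND mask = 62.194.32.0
Yes, same subnet (62.194.32.0)


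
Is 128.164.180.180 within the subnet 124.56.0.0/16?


Subnet network: 124.56.0.0
Test IP AND mask: 128.164.0.0
No, 128.164.180.180 is not in 124.56.0.0/16


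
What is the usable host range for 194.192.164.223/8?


Network: 194.0.0.0
Broadcast: 194.255.255.255
First usable = network + 1
Last usable = broadcast - 1
Range: 194.0.0.1 to 194.255.255.254


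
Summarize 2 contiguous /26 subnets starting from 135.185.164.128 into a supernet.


Original prefix: /26
Number of subnets: 2 = 2^1
New prefix = 26 - 1 = 25
Supernet: 135.185.164.128/25


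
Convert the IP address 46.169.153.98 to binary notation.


46 = 00101110
169 = 10101001
153 = 10011001
98 = 01100010
Binary: 00101110.10101001.10011001.01100010


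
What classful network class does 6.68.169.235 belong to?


First octet: 6
Binary: 00000110
0xxxxxxx -> Class A (1-126)
Class A, default mask 255.0.0.0 (/8)


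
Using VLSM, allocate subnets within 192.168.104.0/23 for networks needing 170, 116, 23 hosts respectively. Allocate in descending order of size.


170 hosts -> /24 (254 usable): 192.168.104.0/24
116 hosts -> /25 (126 usable): 192.168.105.0/25
23 hosts -> /27 (30 usable): 192.168.105.128/27
Allocation: 192.168.104.0/24 (170 hosts, 254 usable); 192.168.105.0/25 (116 hosts, 126 usable); 192.168.105.128/27 (23 hosts, 30 usable)


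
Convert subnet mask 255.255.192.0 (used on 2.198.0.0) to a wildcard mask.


Subnet mask: 255.255.192.0
Wildcard = 255.255.255.255 - subnet mask
255 - 255 = 0
255 - 255 = 0
255 - 192 = 63
255 - 0 = 255
Wildcard: 0.0.63.255


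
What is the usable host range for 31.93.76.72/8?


Network: 31.0.0.0
Broadcast: 31.255.255.255
First usable = network + 1
Last usable = broadcast - 1
Range: 31.0.0.1 to 31.255.255.254


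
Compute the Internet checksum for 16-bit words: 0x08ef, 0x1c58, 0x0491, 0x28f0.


Sum all words (with carry folding):
+ 0x08ef = 0x08ef
+ 0x1c58 = 0x2547
+ 0x0491 = 0x29d8
+ 0x28f0 = 0x52c8
One's complement: ~0x52c8
Checksum = 0xad37


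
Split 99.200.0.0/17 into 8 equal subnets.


New prefix = 17 + 3 = 20
Each subnet has 4096 addresses
  99.200.0.0/20
  99.200.16.0/20
  99.200.32.0/20
  99.200.48.0/20
  99.200.64.0/20
  99.200.80.0/20
  99.200.96.0/20
  99.200.112.0/20
Subnets: 99.200.0.0/20, 99.200.16.0/20, 99.200.32.0/20, 99.200.48.0/20, 99.200.64.0/20, 99.200.80.0/20, 99.200.96.0/20, 99.200.112.0/20


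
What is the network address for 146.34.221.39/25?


IP:   10010010.00100010.11011101.00100111
Mask: 11111111.11111111.11111111.10000000
AND operation:
Net:  10010010.00100010.11011101.00000000
Network: 146.34.221.0/25


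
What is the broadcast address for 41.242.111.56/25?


Network: 41.242.111.0/25
Host bits = 7
Set all host bits to 1:
Broadcast: 41.242.111.127


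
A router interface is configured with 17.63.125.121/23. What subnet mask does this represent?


/23 means 23 network bits, 9 host bits
Binary: 11111111111111111111111000000000
Mask: 255.255.254.0


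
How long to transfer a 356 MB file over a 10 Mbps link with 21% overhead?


Effective throughput = 10 * (1 - 21/100) = 7.9 Mbps
File size in Mb = 356 * 8 = 2848 Mb
Time = 2848 / 7.9
Time = 360.5063 seconds


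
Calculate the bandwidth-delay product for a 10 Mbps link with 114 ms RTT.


BDP = bandwidth * RTT
= 10 Mbps * 114 ms
= 10 * 1e6 * 114 / 1000 bits
= 1140000 bits
= 142500 bytes
= 139.1602 KB
BDP = 1140000 bits (142500 bytes)


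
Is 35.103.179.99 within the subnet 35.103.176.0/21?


Subnet network: 35.103.176.0
Test IP AND mask: 35.103.176.0
Yes, 35.103.179.99 is in 35.103.176.0/21


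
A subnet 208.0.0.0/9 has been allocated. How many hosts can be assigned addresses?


Host bits = 32 - 9 = 23
Total addresses = 2^23 = 8388608
Usable = total - 2 (network and broadcast)
Usable hosts: 8388606


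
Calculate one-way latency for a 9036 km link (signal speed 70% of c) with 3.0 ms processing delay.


Speed = 0.7 * 3e5 km/s = 210000 km/s
Propagation delay = 9036 / 210000 = 0.043 s = 43.0286 ms
Processing delay = 3.0 ms
Total one-way latency = 46.0286 ms


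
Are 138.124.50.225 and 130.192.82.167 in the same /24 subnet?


Mask: 255.255.255.0
138.124.50.225 AND mask = 138.124.50.0
130.192.82.167 AND mask = 130.192.82.0
No, different subnets (138.124.50.0 vs 130.192.82.0)


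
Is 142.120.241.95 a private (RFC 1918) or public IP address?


RFC 1918 private ranges:
  10.0.0.0/8 (10.0.0.0 - 10.255.255.255)
  172.16.0.0/12 (172.16.0.0 - 172.31.255.255)
  192.168.0.0/16 (192.168.0.0 - 192.168.255.255)
Public (not in any RFC 1918 range)


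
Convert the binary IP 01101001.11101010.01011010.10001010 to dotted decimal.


01101001 = 105
11101010 = 234
01011010 = 90
10001010 = 138
IP: 105.234.90.138


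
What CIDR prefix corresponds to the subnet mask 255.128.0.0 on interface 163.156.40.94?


Binary: 11111111.10000000.00000000.00000000
Count leading 1s
Prefix: /9


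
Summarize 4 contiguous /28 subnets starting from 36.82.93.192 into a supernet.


Original prefix: /28
Number of subnets: 4 = 2^2
New prefix = 28 - 2 = 26
Supernet: 36.82.93.192/26


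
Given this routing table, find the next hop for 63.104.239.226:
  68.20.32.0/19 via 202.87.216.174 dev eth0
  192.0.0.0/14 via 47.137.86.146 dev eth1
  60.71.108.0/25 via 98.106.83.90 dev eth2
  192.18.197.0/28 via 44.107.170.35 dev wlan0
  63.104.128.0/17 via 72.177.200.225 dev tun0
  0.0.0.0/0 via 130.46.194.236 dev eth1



Longest prefix match for 63.104.239.226:
  /19 68.20.32.0: no
  /14 192.0.0.0: no
  /25 60.71.108.0: no
  /28 192.18.197.0: no
  /17 63.104.128.0: MATCH
  /0 0.0.0.0: MATCH
Selected: next-hop 72.177.200.225 via tun0 (matched /17)


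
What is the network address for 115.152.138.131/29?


IP:   01110011.10011000.10001010.10000011
Mask: 11111111.11111111.11111111.11111000
AND operation:
Net:  01110011.10011000.10001010.10000000
Network: 115.152.138.128/29


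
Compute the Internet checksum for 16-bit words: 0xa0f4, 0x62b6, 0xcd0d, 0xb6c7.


Sum all words (with carry folding):
+ 0xa0f4 = 0xa0f4
+ 0x62b6 = 0x03ab
+ 0xcd0d = 0xd0b8
+ 0xb6c7 = 0x8780
One's complement: ~0x8780
Checksum = 0x787f


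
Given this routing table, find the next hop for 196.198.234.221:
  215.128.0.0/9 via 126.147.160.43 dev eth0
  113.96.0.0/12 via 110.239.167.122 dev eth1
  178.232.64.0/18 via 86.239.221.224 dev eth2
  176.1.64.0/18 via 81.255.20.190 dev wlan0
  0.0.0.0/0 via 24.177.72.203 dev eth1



Longest prefix match for 196.198.234.221:
  /9 215.128.0.0: no
  /12 113.96.0.0: no
  /18 178.232.64.0: no
  /18 176.1.64.0: no
  /0 0.0.0.0: MATCH
Selected: next-hop 24.177.72.203 via eth1 (matched /0)


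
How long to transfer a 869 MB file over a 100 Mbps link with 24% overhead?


Effective throughput = 100 * (1 - 24/100) = 76 Mbps
File size in Mb = 869 * 8 = 6952 Mb
Time = 6952 / 76
Time = 91.4737 seconds


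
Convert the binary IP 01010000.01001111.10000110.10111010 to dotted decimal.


01010000 = 80
01001111 = 79
10000110 = 134
10111010 = 186
IP: 80.79.134.186


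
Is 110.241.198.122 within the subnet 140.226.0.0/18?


Subnet network: 140.226.0.0
Test IP AND mask: 110.241.192.0
No, 110.241.198.122 is not in 140.226.0.0/18


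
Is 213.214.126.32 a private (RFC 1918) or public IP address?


RFC 1918 private ranges:
  10.0.0.0/8 (10.0.0.0 - 10.255.255.255)
  172.16.0.0/12 (172.16.0.0 - 172.31.255.255)
  192.168.0.0/16 (192.168.0.0 - 192.168.255.255)
Public (not in any RFC 1918 range)


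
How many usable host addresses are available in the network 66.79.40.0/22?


Host bits = 32 - 22 = 10
Total addresses = 2^10 = 1024
Usable = total - 2 (network and broadcast)
Usable hosts: 1022


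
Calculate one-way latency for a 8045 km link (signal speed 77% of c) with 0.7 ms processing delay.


Speed = 0.77 * 3e5 km/s = 231000 km/s
Propagation delay = 8045 / 231000 = 0.0348 s = 34.8268 ms
Processing delay = 0.7 ms
Total one-way latency = 35.5268 ms


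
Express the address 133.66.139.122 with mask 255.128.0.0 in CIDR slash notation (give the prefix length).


Binary: 11111111.10000000.00000000.00000000
Count leading 1s
Prefix: /9


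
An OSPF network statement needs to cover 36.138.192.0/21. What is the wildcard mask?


Subnet mask: 255.255.248.0
Wildcard = 255.255.255.255 - subnet mask
255 - 255 = 0
255 - 255 = 0
255 - 248 = 7
255 - 0 = 255
Wildcard: 0.0.7.255


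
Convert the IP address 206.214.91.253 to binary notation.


206 = 11001110
214 = 11010110
91 = 01011011
253 = 11111101
Binary: 11001110.11010110.01011011.11111101


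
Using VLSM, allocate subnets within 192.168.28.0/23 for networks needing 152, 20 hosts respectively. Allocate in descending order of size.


152 hosts -> /24 (254 usable): 192.168.28.0/24
20 hosts -> /27 (30 usable): 192.168.29.0/27
Allocation: 192.168.28.0/24 (152 hosts, 254 usable); 192.168.29.0/27 (20 hosts, 30 usable)


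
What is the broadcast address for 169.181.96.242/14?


Network: 169.180.0.0/14
Host bits = 18
Set all host bits to 1:
Broadcast: 169.183.255.255


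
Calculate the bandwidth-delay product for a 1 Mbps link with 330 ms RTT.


BDP = bandwidth * RTT
= 1 Mbps * 330 ms
= 1 * 1e6 * 330 / 1000 bits
= 330000 bits
= 41250 bytes
= 40.2832 KB
BDP = 330000 bits (41250 bytes)


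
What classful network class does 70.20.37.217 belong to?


First octet: 70
Binary: 01000110
0xxxxxxx -> Class A (1-126)
Class A, default mask 255.0.0.0 (/8)


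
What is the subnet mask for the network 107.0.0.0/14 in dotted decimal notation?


/14 means 14 network bits, 18 host bits
Binary: 11111111111111000000000000000000
Mask: 255.252.0.0


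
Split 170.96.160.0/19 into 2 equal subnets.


New prefix = 19 + 1 = 20
Each subnet has 4096 addresses
  170.96.160.0/20
  170.96.176.0/20
Subnets: 170.96.160.0/20, 170.96.176.0/20


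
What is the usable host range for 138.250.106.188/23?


Network: 138.250.106.0
Broadcast: 138.250.107.255
First usable = network + 1
Last usable = broadcast - 1
Range: 138.250.106.1 to 138.250.107.254


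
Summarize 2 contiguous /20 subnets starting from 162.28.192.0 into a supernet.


Original prefix: /20
Number of subnets: 2 = 2^1
New prefix = 20 - 1 = 19
Supernet: 162.28.192.0/19


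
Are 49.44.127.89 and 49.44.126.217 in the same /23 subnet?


Mask: 255.255.254.0
49.44.127.89 AND mask = 49.44.126.0
49.44.126.217 AND mask = 49.44.126.0
Yes, same subnet (49.44.126.0)


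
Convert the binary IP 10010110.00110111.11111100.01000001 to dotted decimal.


10010110 = 150
00110111 = 55
11111100 = 252
01000001 = 65
IP: 150.55.252.65


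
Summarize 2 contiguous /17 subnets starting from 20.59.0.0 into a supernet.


Original prefix: /17
Number of subnets: 2 = 2^1
New prefix = 17 - 1 = 16
Supernet: 20.59.0.0/16


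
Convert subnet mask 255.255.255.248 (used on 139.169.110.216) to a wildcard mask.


Subnet mask: 255.255.255.248
Wildcard = 255.255.255.255 - subnet mask
255 - 255 = 0
255 - 255 = 0
255 - 255 = 0
255 - 248 = 7
Wildcard: 0.0.0.7


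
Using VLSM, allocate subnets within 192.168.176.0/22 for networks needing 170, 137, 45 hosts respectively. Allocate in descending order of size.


170 hosts -> /24 (254 usable): 192.168.176.0/24
137 hosts -> /24 (254 usable): 192.168.177.0/24
45 hosts -> /26 (62 usable): 192.168.178.0/26
Allocation: 192.168.176.0/24 (170 hosts, 254 usable); 192.168.177.0/24 (137 hosts, 254 usable); 192.168.178.0/26 (45 hosts, 62 usable)


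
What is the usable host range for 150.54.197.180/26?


Network: 150.54.197.128
Broadcast: 150.54.197.191
First usable = network + 1
Last usable = broadcast - 1
Range: 150.54.197.129 to 150.54.197.190
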